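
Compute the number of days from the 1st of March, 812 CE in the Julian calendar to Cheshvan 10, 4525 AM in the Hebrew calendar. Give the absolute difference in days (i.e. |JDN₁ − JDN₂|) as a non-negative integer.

17309

First date → JDN 2017701; second date → JDN 2000392.
The interval is |2017701 − 2000392| = 17309 days.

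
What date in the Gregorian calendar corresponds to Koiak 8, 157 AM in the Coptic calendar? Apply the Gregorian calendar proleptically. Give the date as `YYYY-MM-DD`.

0440-12-05

Both dates share Julian Day Number 1882106; in the Gregorian calendar that is 5 December 440 CE.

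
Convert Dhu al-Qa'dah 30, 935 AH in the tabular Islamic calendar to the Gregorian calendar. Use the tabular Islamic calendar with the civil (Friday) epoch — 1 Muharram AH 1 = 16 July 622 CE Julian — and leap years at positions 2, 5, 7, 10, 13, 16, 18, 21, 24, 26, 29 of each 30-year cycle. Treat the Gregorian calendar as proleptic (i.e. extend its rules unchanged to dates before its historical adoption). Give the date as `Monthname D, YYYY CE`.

August 15, 1529 CE

Both dates share Julian Day Number 2279742; in the Gregorian calendar that is 15 August 1529 CE.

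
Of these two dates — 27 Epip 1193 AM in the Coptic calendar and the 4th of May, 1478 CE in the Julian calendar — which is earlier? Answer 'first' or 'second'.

Converting both to JDN: 2260734 vs 2261021; the smaller is the first.

first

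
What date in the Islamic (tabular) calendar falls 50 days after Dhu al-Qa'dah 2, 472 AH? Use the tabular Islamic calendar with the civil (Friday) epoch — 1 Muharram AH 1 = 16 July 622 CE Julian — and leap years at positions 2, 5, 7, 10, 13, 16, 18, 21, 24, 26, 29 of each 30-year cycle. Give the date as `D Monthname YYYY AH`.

22 Dhu al-Hijjah 472 AH

JDN of Dhu al-Qa'dah 2, 472 AH = 2115643.
2115643 + 50 = 2115693.
JDN 2115693 in the tabular Islamic calendar is 22 Dhu al-Hijjah 472 AH.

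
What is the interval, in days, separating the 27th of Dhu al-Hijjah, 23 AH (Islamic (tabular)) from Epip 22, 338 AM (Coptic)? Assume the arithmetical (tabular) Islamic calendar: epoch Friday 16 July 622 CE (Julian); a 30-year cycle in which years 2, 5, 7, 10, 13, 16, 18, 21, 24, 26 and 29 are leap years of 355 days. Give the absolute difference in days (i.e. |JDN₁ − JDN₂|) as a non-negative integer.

8147

JDN of the first date = 1956587.
JDN of the second date = 1948440.
|1948440 − 1956587| = 8147.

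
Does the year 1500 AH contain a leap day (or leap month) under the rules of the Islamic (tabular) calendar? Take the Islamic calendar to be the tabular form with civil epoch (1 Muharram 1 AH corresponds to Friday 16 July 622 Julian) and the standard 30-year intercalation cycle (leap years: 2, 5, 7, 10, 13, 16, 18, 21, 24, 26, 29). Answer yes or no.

no

Year 1500 AH is year 30 of its 30-year cycle; leap positions are 2, 5, 7, 10, 13, 16, 18, 21, 24, 26, 29, so it is a common year (354 days).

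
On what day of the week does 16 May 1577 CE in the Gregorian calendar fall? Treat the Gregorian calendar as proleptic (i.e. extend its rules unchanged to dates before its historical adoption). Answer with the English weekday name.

Monday

2297183 ≡ 0 (mod 7); counting from Monday = 0 gives Monday.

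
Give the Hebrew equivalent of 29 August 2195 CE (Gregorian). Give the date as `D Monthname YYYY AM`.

Julian Day Number of the source date = 2523008.
Converting JDN 2523008 to the Hebrew calendar gives 23 Av 5955 AM.

23 Av 5955 AM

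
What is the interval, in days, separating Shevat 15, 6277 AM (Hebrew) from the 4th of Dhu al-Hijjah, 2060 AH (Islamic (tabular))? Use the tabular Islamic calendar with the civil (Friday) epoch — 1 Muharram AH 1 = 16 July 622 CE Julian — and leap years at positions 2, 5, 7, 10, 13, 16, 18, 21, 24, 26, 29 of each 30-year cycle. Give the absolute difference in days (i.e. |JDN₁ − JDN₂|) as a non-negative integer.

JDN of the first date = 2640414.
JDN of the second date = 2678409.
|2678409 − 2640414| = 37995.

37995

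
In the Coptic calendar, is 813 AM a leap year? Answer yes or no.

no

813 mod 4 = 1; in the Coptic calendar a year is leap when year mod 4 = 3, so it is a common year.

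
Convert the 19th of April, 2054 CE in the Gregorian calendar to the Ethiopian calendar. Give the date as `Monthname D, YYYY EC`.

Miyazya 11, 2046 EC

Julian Day Number of the source date = 2471377.
Converting JDN 2471377 to the Ethiopian calendar gives 11 Miyazya 2046 EC.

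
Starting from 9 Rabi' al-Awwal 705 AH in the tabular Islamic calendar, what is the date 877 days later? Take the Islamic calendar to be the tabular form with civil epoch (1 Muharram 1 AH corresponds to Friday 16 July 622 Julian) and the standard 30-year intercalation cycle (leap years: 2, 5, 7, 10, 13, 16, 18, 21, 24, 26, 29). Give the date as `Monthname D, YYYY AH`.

Counting 877 days forward from JDN 2197981 reaches JDN 2198858, which is Sha'ban 29, 707 AH.

Sha'ban 29, 707 AH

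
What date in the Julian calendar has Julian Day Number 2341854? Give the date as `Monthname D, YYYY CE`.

August 25, 1699 CE

The Gregorian equivalent of JDN 2341854 is 4 September 1699.
In the Julian calendar that day is August 25, 1699 CE.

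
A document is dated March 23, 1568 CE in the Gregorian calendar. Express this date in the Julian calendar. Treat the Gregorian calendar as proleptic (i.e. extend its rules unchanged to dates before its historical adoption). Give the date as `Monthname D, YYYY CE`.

The Julian–Gregorian offset here is 10 days (Julian trailing).
23 March 1568 Gregorian − 10 days → 13 March 1568 Julian.

March 13, 1568 CE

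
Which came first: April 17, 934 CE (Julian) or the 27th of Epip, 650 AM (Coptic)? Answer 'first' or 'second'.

First date → JDN 2062308; second date → JDN 2062403.
JDN 2062308 < JDN 2062403, so the first date is earlier.

first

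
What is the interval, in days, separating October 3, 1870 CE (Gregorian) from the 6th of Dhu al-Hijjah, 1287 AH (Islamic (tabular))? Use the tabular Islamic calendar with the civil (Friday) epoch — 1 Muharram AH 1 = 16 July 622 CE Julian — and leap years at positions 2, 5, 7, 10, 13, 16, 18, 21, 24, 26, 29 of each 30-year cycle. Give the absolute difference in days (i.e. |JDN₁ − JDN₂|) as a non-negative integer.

147

JDN of the first date = 2404339.
JDN of the second date = 2404486.
|2404486 − 2404339| = 147.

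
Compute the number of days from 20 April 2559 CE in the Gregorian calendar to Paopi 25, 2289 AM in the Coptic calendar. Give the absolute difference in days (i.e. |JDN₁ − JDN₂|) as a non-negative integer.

4951

JDN of the first date = 2655825.
JDN of the second date = 2660776.
|2660776 − 2655825| = 4951.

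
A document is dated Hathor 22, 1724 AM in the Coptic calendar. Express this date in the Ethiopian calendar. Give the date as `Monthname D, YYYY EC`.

Julian Day Number of the source date = 2454437.
Converting JDN 2454437 to the Ethiopian calendar gives 22 Hidar 2000 EC.

Hidar 22, 2000 EC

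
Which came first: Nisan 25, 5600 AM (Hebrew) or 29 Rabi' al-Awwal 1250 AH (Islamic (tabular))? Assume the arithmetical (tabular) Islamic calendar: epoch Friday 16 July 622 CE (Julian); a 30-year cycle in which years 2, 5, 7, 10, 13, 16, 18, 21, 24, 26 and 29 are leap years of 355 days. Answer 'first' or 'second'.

second

The two dates have Julian Day Numbers 2393224 and 2391131 respectively.
Since 2391131 < 2393224, the second date comes first.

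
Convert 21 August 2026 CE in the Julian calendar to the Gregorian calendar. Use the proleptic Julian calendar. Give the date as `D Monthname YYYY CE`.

3 September 2026 CE

For dates in this range the Gregorian date is 13 days ahead of the Julian.
21 August 2026 Julian + 13 days → 3 September 2026 Gregorian.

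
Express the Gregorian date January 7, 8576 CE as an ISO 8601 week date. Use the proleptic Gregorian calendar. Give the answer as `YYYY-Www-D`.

The weekday is Sunday (ISO weekday 7).
That Sunday belongs to ISO week 1 of ISO year 8576.

8576-W01-7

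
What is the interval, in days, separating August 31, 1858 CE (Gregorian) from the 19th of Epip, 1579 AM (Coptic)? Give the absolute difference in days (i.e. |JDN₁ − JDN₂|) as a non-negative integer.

1789

First date → JDN 2399923; second date → JDN 2401712.
The interval is |2399923 − 2401712| = 1789 days.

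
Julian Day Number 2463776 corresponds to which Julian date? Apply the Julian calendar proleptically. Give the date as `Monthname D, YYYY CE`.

June 14, 2033 CE

The Gregorian equivalent of JDN 2463776 is 27 June 2033.
In the Julian calendar that day is June 14, 2033 CE.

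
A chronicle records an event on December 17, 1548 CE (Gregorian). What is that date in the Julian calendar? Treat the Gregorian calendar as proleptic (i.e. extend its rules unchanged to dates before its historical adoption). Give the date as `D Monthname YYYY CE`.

The Julian–Gregorian offset here is 10 days (Julian trailing).
17 December 1548 Gregorian − 10 days → 7 December 1548 Julian.

7 December 1548 CE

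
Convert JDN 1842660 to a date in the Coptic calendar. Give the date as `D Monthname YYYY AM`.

JDN 1842660 is 6 December 332 in the proleptic Gregorian calendar.
In the Coptic calendar that day is 9 Koiak 49 AM.

9 Koiak 49 AM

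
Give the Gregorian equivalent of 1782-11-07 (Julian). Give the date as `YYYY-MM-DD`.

1782-11-18

The Julian–Gregorian offset here is 11 days (Julian trailing).
7 November 1782 Julian + 11 days → 18 November 1782 Gregorian.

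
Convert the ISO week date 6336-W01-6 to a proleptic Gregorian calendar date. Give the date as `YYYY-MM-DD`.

ISO week 1 of 6336 is the week containing the first Thursday of 6336.
Week 1, day 6 (Saturday) lands on 6336-01-04.

6336-01-04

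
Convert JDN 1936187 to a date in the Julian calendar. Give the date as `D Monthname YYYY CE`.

The proleptic Gregorian equivalent of JDN 1936187 is 30 December 588.
In the Julian calendar that day is 28 December 588 CE.

28 December 588 CE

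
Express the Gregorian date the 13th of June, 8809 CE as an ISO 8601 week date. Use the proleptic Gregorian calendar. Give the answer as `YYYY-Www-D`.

The weekday is Saturday (ISO weekday 6).
That Saturday belongs to ISO week 24 of ISO year 8809.

8809-W24-6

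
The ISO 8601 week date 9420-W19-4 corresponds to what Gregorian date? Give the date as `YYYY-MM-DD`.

9420-05-11

ISO week 1 of 9420 is the week containing the first Thursday of 9420.
Week 19, day 4 (Thursday) lands on 9420-05-11.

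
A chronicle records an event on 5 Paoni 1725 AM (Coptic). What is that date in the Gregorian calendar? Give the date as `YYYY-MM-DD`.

Both dates share Julian Day Number 2454995; in the Gregorian calendar that is 12 June 2009 CE.

2009-06-12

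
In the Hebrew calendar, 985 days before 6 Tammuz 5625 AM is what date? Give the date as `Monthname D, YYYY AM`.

Tishrei 25, 5623 AM

JDN of 6 Tammuz 5625 AM = 2402418.
2402418 − 985 = 2401433.
JDN 2401433 in the Hebrew calendar is Tishrei 25, 5623 AM.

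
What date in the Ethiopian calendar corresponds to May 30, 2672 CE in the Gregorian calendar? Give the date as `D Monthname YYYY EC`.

Julian Day Number of the source date = 2697138.
Converting JDN 2697138 to the Ethiopian calendar gives 17 Ginbot 2664 EC.

17 Ginbot 2664 EC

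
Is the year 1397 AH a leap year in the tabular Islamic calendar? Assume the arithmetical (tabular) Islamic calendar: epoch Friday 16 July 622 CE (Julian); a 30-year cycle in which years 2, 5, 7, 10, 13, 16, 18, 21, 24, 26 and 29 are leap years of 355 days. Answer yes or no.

Year 1397 AH is year 17 of its 30-year cycle; leap positions are 2, 5, 7, 10, 13, 16, 18, 21, 24, 26, 29, so it is a common year (354 days).

no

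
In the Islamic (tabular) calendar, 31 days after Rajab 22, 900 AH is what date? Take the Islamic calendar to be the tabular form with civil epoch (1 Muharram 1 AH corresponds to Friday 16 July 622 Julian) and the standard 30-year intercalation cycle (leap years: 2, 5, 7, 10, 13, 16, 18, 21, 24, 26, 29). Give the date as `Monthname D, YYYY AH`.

Sha'ban 23, 900 AH

The starting date is JDN 2267214; 2267214 + 31 = 2267245.
JDN 2267245 corresponds to Sha'ban 23, 900 AH.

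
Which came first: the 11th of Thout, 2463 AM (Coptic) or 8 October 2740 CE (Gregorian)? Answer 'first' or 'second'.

Converting both to JDN: 2724285 vs 2722105; the smaller is the second.

second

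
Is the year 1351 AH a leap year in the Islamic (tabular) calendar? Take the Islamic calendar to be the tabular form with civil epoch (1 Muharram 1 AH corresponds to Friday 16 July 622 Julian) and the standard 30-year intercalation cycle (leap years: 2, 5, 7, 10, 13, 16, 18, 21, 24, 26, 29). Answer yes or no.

Year 1351 AH is year 1 of its 30-year cycle; leap positions are 2, 5, 7, 10, 13, 16, 18, 21, 24, 26, 29, so it is a common year (354 days).

no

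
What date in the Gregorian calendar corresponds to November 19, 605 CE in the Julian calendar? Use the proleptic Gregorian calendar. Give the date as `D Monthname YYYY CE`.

For dates in this range the Gregorian date is 3 days ahead of the Julian.
19 November 605 Julian + 3 days → 22 November 605 Gregorian.

22 November 605 CE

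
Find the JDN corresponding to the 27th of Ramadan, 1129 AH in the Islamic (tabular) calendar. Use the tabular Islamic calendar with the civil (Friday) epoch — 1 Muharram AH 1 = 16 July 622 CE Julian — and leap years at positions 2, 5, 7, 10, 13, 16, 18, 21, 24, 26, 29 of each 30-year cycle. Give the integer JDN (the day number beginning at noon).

2348428

In the Gregorian calendar the same day is 4 September 1717.
JDN 2299161 is 15 October 1582 CE (Gregorian); the target day is +49267 days from there, so JDN = 2348428.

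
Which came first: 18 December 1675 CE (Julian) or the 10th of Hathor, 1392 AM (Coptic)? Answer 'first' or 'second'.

second

First date → JDN 2333203; second date → JDN 2333162.
JDN 2333162 < JDN 2333203, so the second date is earlier.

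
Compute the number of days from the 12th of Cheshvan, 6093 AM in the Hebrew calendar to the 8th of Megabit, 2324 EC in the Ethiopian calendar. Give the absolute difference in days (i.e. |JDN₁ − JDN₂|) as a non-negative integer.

JDN of the first date = 2573111.
JDN of the second date = 2572884.
|2572884 − 2573111| = 227.

227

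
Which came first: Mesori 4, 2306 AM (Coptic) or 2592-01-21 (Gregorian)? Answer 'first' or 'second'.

Converting both to JDN: 2667264 vs 2667789; the smaller is the first.

first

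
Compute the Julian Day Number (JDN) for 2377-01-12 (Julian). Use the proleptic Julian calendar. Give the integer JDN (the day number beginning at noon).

2589269

In the Gregorian calendar the same day is 28 January 2377.
JDN 2400001 is 17 November 1858 CE (Gregorian), MJD 0; the target day is +189268 days from there, so JDN = 2589269.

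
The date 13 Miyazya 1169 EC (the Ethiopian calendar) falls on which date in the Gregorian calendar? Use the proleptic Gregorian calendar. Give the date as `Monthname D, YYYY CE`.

Julian Day Number of the source date = 2151055.
Converting JDN 2151055 to the Gregorian calendar gives 15 April 1177 CE.

April 15, 1177 CE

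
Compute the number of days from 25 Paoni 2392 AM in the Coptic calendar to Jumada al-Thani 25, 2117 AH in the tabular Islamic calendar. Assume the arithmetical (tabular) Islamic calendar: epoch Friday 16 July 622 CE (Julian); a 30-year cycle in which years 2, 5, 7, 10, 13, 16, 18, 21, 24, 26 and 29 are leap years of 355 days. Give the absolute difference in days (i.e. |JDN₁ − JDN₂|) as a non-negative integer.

185

JDN of the first date = 2698637.
JDN of the second date = 2698452.
|2698452 − 2698637| = 185.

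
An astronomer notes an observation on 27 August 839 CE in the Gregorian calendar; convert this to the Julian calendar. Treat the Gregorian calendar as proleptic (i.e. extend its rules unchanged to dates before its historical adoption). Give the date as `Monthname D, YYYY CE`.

August 23, 839 CE

At this point the Julian calendar is 4 days behind the Gregorian.
27 August 839 Gregorian − 4 days → 23 August 839 Julian.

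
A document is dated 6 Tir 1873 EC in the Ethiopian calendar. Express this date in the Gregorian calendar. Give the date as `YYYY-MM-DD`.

1881-01-13

Julian Day Number of the source date = 2408094.
Converting JDN 2408094 to the Gregorian calendar gives 13 January 1881 CE.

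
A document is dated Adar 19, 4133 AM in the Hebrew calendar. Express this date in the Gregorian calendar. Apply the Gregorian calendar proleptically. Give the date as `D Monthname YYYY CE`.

Julian Day Number of the source date = 1857356.
Converting JDN 1857356 to the Gregorian calendar gives 2 March 373 CE.

2 March 373 CE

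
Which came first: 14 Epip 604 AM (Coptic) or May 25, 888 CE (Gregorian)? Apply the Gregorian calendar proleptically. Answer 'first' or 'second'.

second

Converting both to JDN: 2045589 vs 2045541; the smaller is the second.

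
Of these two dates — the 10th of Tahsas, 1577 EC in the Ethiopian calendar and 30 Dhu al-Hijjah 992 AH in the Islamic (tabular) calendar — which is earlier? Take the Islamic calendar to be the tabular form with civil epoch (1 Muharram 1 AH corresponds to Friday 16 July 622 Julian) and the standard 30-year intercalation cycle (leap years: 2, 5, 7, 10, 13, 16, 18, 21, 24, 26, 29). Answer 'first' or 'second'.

first

First date → JDN 2299954; second date → JDN 2299971.
JDN 2299954 < JDN 2299971, so the first date is earlier.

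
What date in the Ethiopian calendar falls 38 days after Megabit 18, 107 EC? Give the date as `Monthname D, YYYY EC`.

Miyazya 26, 107 EC

JDN of Megabit 18, 107 EC = 1763134.
1763134 + 38 = 1763172.
JDN 1763172 in the Ethiopian calendar is Miyazya 26, 107 EC.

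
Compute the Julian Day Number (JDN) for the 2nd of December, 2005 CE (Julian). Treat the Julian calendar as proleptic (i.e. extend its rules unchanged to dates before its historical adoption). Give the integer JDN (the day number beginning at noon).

2453720

In the Gregorian calendar the same day is 15 December 2005.
JDN 2299161 is 15 October 1582 CE (Gregorian); the target day is +154559 days from there, so JDN = 2453720.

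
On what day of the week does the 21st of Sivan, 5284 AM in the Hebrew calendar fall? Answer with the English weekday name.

Monday

Equivalently 2 June 1524 Gregorian, JDN 2277842.
JDN 2277842 mod 7 = 0, and JDN 0 was a Monday, so this is a Monday.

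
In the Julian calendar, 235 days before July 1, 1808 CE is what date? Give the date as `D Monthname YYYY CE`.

JDN of July 1, 1808 CE = 2381612.
2381612 − 235 = 2381377.
JDN 2381377 in the Julian calendar is 9 November 1807 CE.

9 November 1807 CE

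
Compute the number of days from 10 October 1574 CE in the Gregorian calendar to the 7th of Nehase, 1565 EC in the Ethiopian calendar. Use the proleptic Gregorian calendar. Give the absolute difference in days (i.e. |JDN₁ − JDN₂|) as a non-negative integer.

JDN of the first date = 2296234.
JDN of the second date = 2295808.
|2295808 − 2296234| = 426.

426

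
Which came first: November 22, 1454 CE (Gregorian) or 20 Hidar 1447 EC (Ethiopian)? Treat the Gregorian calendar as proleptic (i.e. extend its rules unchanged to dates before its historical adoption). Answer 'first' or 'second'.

Converting both to JDN: 2252448 vs 2252451; the smaller is the first.

first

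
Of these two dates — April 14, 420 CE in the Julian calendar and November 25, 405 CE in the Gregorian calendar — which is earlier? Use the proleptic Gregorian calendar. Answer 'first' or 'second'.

Converting both to JDN: 1874567 vs 1869312; the smaller is the second.

second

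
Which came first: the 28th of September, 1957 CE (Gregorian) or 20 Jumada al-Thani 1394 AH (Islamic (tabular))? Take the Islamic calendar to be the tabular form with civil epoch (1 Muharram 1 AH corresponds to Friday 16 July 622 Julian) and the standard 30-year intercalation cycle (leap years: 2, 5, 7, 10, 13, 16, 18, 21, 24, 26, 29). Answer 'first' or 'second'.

first

First date → JDN 2436110; second date → JDN 2442240.
JDN 2436110 < JDN 2442240, so the first date is earlier.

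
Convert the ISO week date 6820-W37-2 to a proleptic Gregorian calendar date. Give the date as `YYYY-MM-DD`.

ISO week 1 of 6820 is the week containing the first Thursday of 6820.
Week 37, day 2 (Tuesday) lands on 6820-09-08.

6820-09-08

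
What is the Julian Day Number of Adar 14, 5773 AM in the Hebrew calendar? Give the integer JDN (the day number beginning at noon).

2456348

Equivalently 24 February 2013 (Gregorian).
JDN 2400001 is 17 November 1858 CE (Gregorian), MJD 0; the target day is +56347 days from there, so JDN = 2456348.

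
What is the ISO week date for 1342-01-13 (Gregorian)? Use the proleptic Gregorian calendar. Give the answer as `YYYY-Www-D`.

1342-W02-6

The weekday is Saturday (ISO weekday 6).
That Saturday belongs to ISO week 2 of ISO year 1342.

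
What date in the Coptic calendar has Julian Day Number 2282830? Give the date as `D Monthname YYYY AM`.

The proleptic Gregorian equivalent of JDN 2282830 is 28 January 1538.
In the Coptic calendar that day is 23 Tobi 1254 AM.

23 Tobi 1254 AM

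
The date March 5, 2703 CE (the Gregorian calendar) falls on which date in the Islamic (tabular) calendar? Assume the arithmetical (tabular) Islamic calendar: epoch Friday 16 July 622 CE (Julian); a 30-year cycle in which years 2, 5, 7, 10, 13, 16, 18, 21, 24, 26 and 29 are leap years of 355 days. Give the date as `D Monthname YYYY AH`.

Both dates share Julian Day Number 2708373; in the tabular Islamic calendar that is 24 Jumada al-Thani 2145 AH.

24 Jumada al-Thani 2145 AH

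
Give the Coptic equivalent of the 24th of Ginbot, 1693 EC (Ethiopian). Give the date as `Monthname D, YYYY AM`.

Pashons 24, 1417 AM

Julian Day Number of the source date = 2342487.
Converting JDN 2342487 to the Coptic calendar gives 24 Pashons 1417 AM.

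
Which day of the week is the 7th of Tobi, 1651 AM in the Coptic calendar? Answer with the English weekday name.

Tuesday

In the Gregorian calendar this is 15 January 1935 (JDN 2427818).
2427818 ≡ 1 (mod 7); counting from Monday = 0 gives Tuesday.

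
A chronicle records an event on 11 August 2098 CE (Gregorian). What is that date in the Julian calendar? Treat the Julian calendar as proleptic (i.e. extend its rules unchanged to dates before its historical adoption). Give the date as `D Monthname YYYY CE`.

29 July 2098 CE

For dates in this range the Gregorian date is 13 days ahead of the Julian.
11 August 2098 Gregorian − 13 days → 29 July 2098 Julian.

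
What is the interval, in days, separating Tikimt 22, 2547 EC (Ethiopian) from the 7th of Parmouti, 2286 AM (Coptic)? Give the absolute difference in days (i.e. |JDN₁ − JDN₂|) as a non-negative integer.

5644

JDN of the first date = 2654198.
JDN of the second date = 2659842.
|2659842 − 2654198| = 5644.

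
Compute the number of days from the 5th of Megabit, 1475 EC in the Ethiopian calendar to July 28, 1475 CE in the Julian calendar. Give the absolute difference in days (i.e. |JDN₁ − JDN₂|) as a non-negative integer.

JDN of the first date = 2262783.
JDN of the second date = 2260010.
|2260010 − 2262783| = 2773.

2773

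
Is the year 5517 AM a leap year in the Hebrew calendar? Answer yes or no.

no

Hebrew year 5517 is year 7 of its 19-year Metonic cycle; leap years are at positions 3, 6, 8, 11, 14, 17, 19, so it is a common year (12 months).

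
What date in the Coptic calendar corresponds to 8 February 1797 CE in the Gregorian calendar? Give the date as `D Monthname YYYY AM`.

3 Meshir 1513 AM

Julian Day Number of the source date = 2377440.
Converting JDN 2377440 to the Coptic calendar gives 3 Meshir 1513 AM.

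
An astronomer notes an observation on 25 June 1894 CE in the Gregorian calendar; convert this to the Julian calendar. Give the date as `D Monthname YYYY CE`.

At this point the Julian calendar is 12 days behind the Gregorian.
25 June 1894 Gregorian − 12 days → 13 June 1894 Julian.

13 June 1894 CE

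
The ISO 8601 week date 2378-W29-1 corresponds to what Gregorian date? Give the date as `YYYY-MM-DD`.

2378-07-17

ISO week 1 of 2378 is the week containing the first Thursday of 2378.
Week 29, day 1 (Monday) lands on 2378-07-17.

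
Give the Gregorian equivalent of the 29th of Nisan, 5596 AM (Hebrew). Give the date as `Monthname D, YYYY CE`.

Julian Day Number of the source date = 2391751.
Converting JDN 2391751 to the Gregorian calendar gives 16 April 1836 CE.

April 16, 1836 CE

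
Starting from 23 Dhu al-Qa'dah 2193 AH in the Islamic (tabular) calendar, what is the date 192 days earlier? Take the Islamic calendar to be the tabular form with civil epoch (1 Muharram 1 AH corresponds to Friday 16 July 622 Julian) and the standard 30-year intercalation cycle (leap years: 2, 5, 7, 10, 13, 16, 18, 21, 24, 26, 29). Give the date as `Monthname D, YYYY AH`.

Counting 192 days back from JDN 2725529 reaches JDN 2725337, which is Jumada al-Awwal 8, 2193 AH.

Jumada al-Awwal 8, 2193 AH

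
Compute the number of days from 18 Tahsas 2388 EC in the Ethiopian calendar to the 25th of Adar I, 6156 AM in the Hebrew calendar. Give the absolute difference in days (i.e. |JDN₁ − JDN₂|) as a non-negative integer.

First date → JDN 2596180; second date → JDN 2596245.
The interval is |2596180 − 2596245| = 65 days.

65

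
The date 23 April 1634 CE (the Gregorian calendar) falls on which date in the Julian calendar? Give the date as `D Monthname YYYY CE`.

13 April 1634 CE

For dates in this range the Gregorian date is 10 days ahead of the Julian.
23 April 1634 Gregorian − 10 days → 13 April 1634 Julian.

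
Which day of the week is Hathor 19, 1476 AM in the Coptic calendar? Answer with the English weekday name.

Tuesday

Equivalently 27 November 1759 Gregorian, JDN 2363852.
Since JDN mod 7 = 1 (0 = Monday), the day is Tuesday.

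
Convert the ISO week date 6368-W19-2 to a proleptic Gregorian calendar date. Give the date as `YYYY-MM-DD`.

6368-05-07

ISO week 1 of 6368 is the week containing the first Thursday of 6368.
Week 19, day 2 (Tuesday) lands on 6368-05-07.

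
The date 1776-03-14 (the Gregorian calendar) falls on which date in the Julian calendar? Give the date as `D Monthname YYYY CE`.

3 March 1776 CE

At this point the Julian calendar is 11 days behind the Gregorian.
14 March 1776 Gregorian − 11 days → 3 March 1776 Julian.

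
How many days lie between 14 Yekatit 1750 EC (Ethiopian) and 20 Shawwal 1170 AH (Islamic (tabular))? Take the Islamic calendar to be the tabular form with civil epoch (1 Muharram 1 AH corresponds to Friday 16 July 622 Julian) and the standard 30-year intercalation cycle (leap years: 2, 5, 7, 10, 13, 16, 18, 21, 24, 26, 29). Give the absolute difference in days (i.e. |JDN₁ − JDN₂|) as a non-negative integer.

First date → JDN 2363206; second date → JDN 2362980.
The interval is |2363206 − 2362980| = 226 days.

226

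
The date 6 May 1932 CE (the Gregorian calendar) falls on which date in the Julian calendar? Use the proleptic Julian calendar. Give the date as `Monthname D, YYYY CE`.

At this point the Julian calendar is 13 days behind the Gregorian.
6 May 1932 Gregorian − 13 days → 23 April 1932 Julian.

April 23, 1932 CE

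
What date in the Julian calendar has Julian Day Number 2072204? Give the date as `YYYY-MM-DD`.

0961-05-21

The proleptic Gregorian equivalent of JDN 2072204 is 26 May 961.
In the Julian calendar that day is 0961-05-21.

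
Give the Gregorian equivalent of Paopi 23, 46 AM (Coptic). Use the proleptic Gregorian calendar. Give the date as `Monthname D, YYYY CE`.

Both dates share Julian Day Number 1841518; in the Gregorian calendar that is 21 October 329 CE.

October 21, 329 CE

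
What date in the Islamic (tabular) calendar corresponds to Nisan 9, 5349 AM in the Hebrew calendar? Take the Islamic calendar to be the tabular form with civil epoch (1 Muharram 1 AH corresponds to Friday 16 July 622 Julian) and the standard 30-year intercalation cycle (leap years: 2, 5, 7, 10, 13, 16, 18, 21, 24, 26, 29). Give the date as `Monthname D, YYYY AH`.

Jumada al-Awwal 9, 997 AH

Both dates share Julian Day Number 2301515; in the tabular Islamic calendar that is 9 Jumada al-Awwal 997 AH.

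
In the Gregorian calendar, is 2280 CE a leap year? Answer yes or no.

2280 is divisible by 4 and not by 100, so it is a leap year.

yes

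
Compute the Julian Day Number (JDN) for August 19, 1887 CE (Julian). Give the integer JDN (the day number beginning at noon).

In the Gregorian calendar the same day is 31 August 1887.
JDN 2451545 is 1 January 2000 CE (Gregorian); the target day is −41030 days from there, so JDN = 2410515.

2410515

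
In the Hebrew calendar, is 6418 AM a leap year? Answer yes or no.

no

Hebrew year 6418 is year 15 of its 19-year Metonic cycle; leap years are at positions 3, 6, 8, 11, 14, 17, 19, so it is a common year (12 months).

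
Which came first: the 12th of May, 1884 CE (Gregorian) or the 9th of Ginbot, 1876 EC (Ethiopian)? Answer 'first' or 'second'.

First date → JDN 2409309; second date → JDN 2409313.
JDN 2409309 < JDN 2409313, so the first date is earlier.

first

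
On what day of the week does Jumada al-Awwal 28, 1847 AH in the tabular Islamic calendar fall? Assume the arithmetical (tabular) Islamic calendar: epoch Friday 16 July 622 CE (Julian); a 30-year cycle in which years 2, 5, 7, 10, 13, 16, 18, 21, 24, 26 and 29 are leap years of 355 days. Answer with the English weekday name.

Equivalently 22 December 2413 Gregorian, JDN 2602746.
2602746 ≡ 6 (mod 7); counting from Monday = 0 gives Sunday.

Sunday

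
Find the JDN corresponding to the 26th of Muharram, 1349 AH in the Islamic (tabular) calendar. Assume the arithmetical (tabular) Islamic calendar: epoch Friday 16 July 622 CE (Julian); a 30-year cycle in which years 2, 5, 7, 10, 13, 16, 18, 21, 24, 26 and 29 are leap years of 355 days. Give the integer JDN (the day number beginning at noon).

2426151

In the Gregorian calendar the same day is 23 June 1930.
JDN 2400001 is 17 November 1858 CE (Gregorian), MJD 0; the target day is +26150 days from there, so JDN = 2426151.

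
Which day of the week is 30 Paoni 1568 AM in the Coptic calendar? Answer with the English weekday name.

This is JDN 2397676 (6 July 1852 Gregorian).
Since JDN mod 7 = 1 (0 = Monday), the day is Tuesday.

Tuesday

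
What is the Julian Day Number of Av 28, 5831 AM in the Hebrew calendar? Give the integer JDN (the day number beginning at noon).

In the Gregorian calendar the same day is 23 August 2071.
JDN 2299161 is 15 October 1582 CE (Gregorian); the target day is +178551 days from there, so JDN = 2477712.

2477712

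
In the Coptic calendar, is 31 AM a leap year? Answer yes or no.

yes

31 mod 4 = 3; in the Coptic calendar a year is leap when year mod 4 = 3, so it is a leap year.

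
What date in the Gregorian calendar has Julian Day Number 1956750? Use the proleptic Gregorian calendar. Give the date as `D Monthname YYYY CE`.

19 April 645 CE

JDN 2451545 is 1 Jan 2000; 1956750 is −494795 days from there.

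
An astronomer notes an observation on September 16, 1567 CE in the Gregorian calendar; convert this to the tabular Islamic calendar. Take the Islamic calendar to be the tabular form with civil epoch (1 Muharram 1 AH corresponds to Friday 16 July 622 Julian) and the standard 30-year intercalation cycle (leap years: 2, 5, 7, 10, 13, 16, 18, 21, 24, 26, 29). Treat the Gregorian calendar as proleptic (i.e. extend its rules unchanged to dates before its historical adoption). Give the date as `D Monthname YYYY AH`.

Julian Day Number of the source date = 2293653.
Converting JDN 2293653 to the tabular Islamic calendar gives 2 Rabi' al-Awwal 975 AH.

2 Rabi' al-Awwal 975 AH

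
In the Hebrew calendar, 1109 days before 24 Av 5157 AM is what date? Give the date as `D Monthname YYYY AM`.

7 Elul 5154 AM

The starting date is JDN 2231541; 2231541 − 1109 = 2230432.
JDN 2230432 corresponds to 7 Elul 5154 AM.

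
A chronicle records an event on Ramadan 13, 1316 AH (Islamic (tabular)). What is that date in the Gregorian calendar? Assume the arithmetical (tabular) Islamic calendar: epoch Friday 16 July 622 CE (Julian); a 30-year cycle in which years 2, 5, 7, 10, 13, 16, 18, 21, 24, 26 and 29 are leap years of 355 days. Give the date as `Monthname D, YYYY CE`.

Julian Day Number of the source date = 2414680.
Converting JDN 2414680 to the Gregorian calendar gives 25 January 1899 CE.

January 25, 1899 CE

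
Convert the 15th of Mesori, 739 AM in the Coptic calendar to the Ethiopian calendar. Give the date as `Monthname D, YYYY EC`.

Nehase 15, 1015 EC

Both dates share Julian Day Number 2094928; in the Ethiopian calendar that is 15 Nehase 1015 EC.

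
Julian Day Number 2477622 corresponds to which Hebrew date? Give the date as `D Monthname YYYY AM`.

26 Iyar 5831 AM

JDN 2477622 is 25 May 2071 in the Gregorian calendar.
In the Hebrew calendar that day is 26 Iyar 5831 AM.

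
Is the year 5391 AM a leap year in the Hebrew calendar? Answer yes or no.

Hebrew year 5391 is year 14 of its 19-year Metonic cycle; leap years are at positions 3, 6, 8, 11, 14, 17, 19, so it is a leap year (13 months).

yes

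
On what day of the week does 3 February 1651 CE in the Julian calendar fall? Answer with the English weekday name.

Equivalently 13 February 1651 Gregorian, JDN 2324119.
2324119 ≡ 0 (mod 7); counting from Monday = 0 gives Monday.

Monday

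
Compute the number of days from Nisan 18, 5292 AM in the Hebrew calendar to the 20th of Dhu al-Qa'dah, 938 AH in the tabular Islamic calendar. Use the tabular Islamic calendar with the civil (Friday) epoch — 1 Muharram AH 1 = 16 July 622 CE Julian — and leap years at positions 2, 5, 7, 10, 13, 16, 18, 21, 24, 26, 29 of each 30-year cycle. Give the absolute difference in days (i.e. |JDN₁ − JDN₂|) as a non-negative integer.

92

First date → JDN 2280704; second date → JDN 2280796.
The interval is |2280704 − 2280796| = 92 days.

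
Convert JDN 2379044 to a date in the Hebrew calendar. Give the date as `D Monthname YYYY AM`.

The Gregorian equivalent of JDN 2379044 is 2 July 1801.
In the Hebrew calendar that day is 21 Tammuz 5561 AM.

21 Tammuz 5561 AM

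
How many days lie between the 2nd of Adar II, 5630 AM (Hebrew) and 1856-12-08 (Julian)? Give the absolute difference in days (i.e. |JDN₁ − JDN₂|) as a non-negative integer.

First date → JDN 2404127; second date → JDN 2399304.
The interval is |2404127 − 2399304| = 4823 days.

4823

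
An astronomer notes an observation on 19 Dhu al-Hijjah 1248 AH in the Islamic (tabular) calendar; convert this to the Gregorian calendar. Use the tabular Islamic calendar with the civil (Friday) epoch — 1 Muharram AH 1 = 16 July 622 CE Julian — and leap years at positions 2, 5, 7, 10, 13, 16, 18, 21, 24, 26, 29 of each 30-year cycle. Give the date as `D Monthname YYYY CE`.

9 May 1833 CE

Julian Day Number of the source date = 2390678.
Converting JDN 2390678 to the Gregorian calendar gives 9 May 1833 CE.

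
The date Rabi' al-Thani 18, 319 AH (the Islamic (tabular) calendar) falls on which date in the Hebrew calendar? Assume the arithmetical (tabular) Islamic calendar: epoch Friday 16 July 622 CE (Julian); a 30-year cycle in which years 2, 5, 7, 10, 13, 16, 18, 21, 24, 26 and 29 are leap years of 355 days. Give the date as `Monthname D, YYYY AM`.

Iyar 20, 4691 AM

Both dates share Julian Day Number 2061235; in the Hebrew calendar that is 20 Iyar 4691 AM.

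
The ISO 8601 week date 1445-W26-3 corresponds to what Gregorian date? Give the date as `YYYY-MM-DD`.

1445-06-25

ISO week 1 of 1445 is the week containing the first Thursday of 1445.
Week 26, day 3 (Wednesday) lands on 1445-06-25.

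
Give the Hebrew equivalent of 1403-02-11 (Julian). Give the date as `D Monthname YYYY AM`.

Both dates share Julian Day Number 2233545; in the Hebrew calendar that is 19 Adar I 5163 AM.

19 Adar I 5163 AM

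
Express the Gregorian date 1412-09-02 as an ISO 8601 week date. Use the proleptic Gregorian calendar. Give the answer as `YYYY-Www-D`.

1412-W36-3

The weekday is Wednesday (ISO weekday 3).
That Wednesday belongs to ISO week 36 of ISO year 1412.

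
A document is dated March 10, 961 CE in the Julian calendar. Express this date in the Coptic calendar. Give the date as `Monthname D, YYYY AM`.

Paremhat 14, 677 AM

Julian Day Number of the source date = 2072132.
Converting JDN 2072132 to the Coptic calendar gives 14 Paremhat 677 AM.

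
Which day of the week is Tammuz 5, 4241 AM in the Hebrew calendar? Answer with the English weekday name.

Thursday

Equivalently 19 June 481 Gregorian, JDN 1896912.
Since JDN mod 7 = 3 (0 = Monday), the day is Thursday.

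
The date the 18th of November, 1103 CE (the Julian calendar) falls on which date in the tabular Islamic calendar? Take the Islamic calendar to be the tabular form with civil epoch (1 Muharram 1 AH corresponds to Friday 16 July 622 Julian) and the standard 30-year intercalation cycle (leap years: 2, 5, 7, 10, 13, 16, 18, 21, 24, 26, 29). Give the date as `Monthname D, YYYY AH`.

Julian Day Number of the source date = 2124250.
Converting JDN 2124250 to the tabular Islamic calendar gives 15 Safar 497 AH.

Safar 15, 497 AH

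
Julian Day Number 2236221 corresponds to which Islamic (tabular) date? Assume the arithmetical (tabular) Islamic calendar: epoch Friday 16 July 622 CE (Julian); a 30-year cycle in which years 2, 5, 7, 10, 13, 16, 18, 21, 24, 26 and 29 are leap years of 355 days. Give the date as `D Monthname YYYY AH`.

The proleptic Gregorian equivalent of JDN 2236221 is 19 June 1410.
In the tabular Islamic calendar that day is 6 Safar 813 AH.

6 Safar 813 AH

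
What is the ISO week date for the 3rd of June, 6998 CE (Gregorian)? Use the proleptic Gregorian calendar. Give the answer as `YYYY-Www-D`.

6998-W22-7

The weekday is Sunday (ISO weekday 7).
That Sunday belongs to ISO week 22 of ISO year 6998.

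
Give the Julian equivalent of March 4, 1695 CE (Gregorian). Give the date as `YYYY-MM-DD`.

1695-02-22

For dates in this range the Gregorian date is 10 days ahead of the Julian.
4 March 1695 Gregorian − 10 days → 22 February 1695 Julian.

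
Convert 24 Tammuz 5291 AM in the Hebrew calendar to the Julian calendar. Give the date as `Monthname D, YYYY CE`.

July 9, 1531 CE

Julian Day Number of the source date = 2280445.
Converting JDN 2280445 to the Julian calendar gives 9 July 1531 CE.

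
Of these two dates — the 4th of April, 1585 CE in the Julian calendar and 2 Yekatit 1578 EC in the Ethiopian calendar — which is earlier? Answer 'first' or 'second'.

first

The two dates have Julian Day Numbers 2300073 and 2300371 respectively.
Since 2300073 < 2300371, the first date comes first.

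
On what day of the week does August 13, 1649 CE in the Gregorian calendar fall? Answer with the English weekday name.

JDN 2323570 mod 7 = 4, and JDN 0 was a Monday, so this is a Friday.

Friday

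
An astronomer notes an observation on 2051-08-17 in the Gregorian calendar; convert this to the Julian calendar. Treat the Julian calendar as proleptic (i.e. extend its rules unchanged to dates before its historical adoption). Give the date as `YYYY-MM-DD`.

2051-08-04

At this point the Julian calendar is 13 days behind the Gregorian.
17 August 2051 Gregorian − 13 days → 4 August 2051 Julian.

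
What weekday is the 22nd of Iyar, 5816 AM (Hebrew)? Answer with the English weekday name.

Monday

In the Gregorian calendar this is 8 May 2056 (JDN 2472127).
JDN 2472127 mod 7 = 0, and JDN 0 was a Monday, so this is a Monday.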